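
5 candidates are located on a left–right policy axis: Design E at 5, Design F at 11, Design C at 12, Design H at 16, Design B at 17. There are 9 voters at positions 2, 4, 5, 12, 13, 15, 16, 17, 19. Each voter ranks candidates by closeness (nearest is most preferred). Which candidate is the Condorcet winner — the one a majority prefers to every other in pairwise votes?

With single-peaked preferences on a line, the Condorcet winner is the candidate closest to the median voter.
The median voter (position 13) is closest to Design C at 12.
Check: Design C vs Design H — voters closer to Design C: 5 of 9.

Design C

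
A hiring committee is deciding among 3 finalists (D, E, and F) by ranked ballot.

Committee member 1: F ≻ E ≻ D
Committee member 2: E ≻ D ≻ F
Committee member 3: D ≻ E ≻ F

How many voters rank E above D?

Ballots ranking E above D: 2.
Ballots ranking D above E: 1.
So 2 of 3 voters prefer E to D.

2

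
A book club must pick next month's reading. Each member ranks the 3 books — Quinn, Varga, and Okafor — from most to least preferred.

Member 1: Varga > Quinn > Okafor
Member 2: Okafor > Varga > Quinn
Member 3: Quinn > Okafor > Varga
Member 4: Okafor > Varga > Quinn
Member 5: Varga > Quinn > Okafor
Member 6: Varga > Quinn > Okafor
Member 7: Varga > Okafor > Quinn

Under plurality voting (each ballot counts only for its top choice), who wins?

Varga

First-place vote totals:
  Quinn: 1
  Varga: 4
  Okafor: 2
Varga has the most first-place votes.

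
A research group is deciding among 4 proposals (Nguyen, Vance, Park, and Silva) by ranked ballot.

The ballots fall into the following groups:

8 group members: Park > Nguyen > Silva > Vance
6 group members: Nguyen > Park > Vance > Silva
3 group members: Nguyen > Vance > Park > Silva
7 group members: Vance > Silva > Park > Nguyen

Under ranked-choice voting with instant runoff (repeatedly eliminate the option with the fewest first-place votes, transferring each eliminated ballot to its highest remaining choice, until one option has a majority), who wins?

Round 1: Nguyen 9, Park 8, Vance 7, Silva 0. Silva has the fewest and is eliminated.
Round 2: Nguyen 9, Park 8, Vance 7. Vance has the fewest and is eliminated.
Round 3: Park 15, Nguyen 9. Park has a majority.

Park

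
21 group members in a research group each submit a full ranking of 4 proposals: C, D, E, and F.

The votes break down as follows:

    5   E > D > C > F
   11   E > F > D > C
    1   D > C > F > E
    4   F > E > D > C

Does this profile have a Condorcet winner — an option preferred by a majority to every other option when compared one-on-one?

Yes

Head-to-head results (21 voters total):
C vs D: D wins 21–0.
C vs E: E wins 20–1.
C vs F: F wins 15–6.
D vs E: E wins 20–1.
D vs F: F wins 15–6.
E vs F: E wins 16–5.
E beats each rival — C (20–1), D (20–1), F (16–5) — so E is the Condorcet winner.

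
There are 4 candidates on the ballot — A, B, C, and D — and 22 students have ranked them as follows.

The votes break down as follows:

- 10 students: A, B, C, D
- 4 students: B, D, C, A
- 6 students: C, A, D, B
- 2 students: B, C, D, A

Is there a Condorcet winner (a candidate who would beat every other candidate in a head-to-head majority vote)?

No

Head-to-head results (22 voters total):
A vs B: A wins 16–6.
A vs C: C wins 12–10.
A vs D: A wins 16–6.
B vs C: B wins 16–6.
B vs D: B wins 16–6.
C vs D: C wins 18–4.
No candidate beats all others: A beats B beats C beats A, a majority cycle.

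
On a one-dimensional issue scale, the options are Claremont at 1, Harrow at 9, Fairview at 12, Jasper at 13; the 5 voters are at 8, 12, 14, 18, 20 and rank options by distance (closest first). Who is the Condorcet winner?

Jasper

With single-peaked preferences on a line, the Condorcet winner is the candidate closest to the median voter.
The median voter (position 14) is closest to Jasper at 13.
Check: Jasper vs Claremont — voters closer to Jasper: 5 of 5.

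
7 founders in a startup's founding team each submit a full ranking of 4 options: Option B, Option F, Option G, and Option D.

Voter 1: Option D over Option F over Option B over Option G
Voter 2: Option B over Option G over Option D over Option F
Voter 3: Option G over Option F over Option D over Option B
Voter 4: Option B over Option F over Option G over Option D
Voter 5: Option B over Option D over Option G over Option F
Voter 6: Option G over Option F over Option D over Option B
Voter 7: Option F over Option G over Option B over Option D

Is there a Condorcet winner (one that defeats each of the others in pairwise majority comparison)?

No

Head-to-head results (7 voters total):
Option B vs Option F: Option F wins 4–3.
Option B vs Option G: Option B wins 4–3.
Option B vs Option D: Option B wins 4–3.
Option F vs Option G: Option G wins 4–3.
Option F vs Option D: Option F wins 4–3.
Option G vs Option D: Option G wins 5–2.
No candidate beats all others: Option B beats Option G beats Option F beats Option B, a majority cycle.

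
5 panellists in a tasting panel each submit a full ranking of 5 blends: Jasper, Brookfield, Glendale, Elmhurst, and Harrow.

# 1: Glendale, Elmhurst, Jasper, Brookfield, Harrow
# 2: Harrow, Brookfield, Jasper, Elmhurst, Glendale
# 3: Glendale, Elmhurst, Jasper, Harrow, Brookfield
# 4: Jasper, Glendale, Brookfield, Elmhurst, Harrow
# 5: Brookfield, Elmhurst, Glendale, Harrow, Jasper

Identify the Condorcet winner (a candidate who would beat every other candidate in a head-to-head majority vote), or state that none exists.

Head-to-head results (5 voters total):
Jasper vs Brookfield: Jasper wins 3–2.
Jasper vs Glendale: Glendale wins 3–2.
Jasper vs Elmhurst: Elmhurst wins 3–2.
Jasper vs Harrow: Jasper wins 3–2.
Brookfield vs Glendale: Glendale wins 3–2.
Brookfield vs Elmhurst: Brookfield wins 3–2.
Brookfield vs Harrow: Brookfield wins 3–2.
Glendale vs Elmhurst: Glendale wins 3–2.
Glendale vs Harrow: Glendale wins 4–1.
Elmhurst vs Harrow: Elmhurst wins 4–1.
Glendale beats each rival — Jasper (3–2), Brookfield (3–2), Elmhurst (3–2), Harrow (4–1) — so Glendale is the Condorcet winner.

Glendale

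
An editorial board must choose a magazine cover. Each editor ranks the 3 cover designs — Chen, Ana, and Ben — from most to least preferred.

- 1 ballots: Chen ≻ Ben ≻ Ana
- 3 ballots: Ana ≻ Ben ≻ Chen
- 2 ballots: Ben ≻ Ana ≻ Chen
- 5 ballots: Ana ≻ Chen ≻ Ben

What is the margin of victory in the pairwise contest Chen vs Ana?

9

Ballots ranking Chen above Ana: 1.
Ballots ranking Ana above Chen: 3+2+5 = 10.
Ana wins 10–1, a margin of 9.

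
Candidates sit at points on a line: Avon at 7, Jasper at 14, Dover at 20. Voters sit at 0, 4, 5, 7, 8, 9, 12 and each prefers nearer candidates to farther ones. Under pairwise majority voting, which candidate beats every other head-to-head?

Avon

With single-peaked preferences on a line, the Condorcet winner is the candidate closest to the median voter.
The median voter (position 7) is closest to Avon at 7.
Check: Avon vs Dover — voters closer to Avon: 7 of 7.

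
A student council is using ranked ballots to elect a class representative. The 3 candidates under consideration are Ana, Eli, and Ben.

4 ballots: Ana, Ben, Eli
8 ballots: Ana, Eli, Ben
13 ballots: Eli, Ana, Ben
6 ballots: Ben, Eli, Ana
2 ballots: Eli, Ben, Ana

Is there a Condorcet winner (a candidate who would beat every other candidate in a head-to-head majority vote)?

Yes

Head-to-head results (33 voters total):
Ana vs Eli: Eli wins 21–12.
Ana vs Ben: Ana wins 25–8.
Eli vs Ben: Eli wins 23–10.
Eli beats each rival — Ana (21–12), Ben (23–10) — so Eli is the Condorcet winner.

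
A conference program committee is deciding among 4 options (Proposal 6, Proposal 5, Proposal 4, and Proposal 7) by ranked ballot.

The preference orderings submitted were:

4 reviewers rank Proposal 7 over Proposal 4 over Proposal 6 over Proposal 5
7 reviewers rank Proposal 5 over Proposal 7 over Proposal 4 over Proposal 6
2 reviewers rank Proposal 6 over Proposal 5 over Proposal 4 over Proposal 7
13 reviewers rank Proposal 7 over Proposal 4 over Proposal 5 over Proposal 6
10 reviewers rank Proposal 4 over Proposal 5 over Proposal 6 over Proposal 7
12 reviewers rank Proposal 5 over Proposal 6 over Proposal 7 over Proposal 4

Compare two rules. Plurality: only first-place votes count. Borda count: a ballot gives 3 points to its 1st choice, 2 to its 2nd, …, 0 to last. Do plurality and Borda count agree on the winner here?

Yes

Plurality first-place counts: Proposal 6 2, Proposal 5 19, Proposal 4 10, Proposal 7 17 → Proposal 5.
Borda totals: Proposal 6 44, Proposal 5 94, Proposal 4 73, Proposal 7 77 → Proposal 5.
The two rules agree on Proposal 5.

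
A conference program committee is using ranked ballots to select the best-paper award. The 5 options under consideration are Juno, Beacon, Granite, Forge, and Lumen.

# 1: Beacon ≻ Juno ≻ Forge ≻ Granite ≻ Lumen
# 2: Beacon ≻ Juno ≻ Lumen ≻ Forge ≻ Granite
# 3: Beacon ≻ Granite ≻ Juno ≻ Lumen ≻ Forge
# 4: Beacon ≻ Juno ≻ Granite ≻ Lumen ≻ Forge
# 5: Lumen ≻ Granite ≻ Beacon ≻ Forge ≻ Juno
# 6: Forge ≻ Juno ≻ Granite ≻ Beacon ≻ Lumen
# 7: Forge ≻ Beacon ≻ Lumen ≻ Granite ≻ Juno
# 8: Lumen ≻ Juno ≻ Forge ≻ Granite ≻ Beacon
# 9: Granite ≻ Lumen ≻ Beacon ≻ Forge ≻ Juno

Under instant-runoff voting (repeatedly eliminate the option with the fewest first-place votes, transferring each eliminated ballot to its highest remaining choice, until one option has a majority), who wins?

Round 1: Beacon 4, Forge 2, Lumen 2, Granite 1, Juno 0. Juno has the fewest and is eliminated.
Round 2: Beacon 4, Forge 2, Lumen 2, Granite 1. Granite has the fewest and is eliminated.
Round 3: Beacon 4, Lumen 3, Forge 2. Forge has the fewest and is eliminated.
Round 4: Beacon 6, Lumen 3. Beacon has a majority.

Beacon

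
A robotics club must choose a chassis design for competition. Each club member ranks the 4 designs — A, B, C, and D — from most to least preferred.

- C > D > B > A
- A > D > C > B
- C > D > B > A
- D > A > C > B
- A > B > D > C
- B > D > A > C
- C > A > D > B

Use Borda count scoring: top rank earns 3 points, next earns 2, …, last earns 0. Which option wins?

Borda scores:
  A: 0 + 3 + 0 + 2 + 3 + 1 + 2 = 11
  B: 1 + 0 + 1 + 0 + 2 + 3 + 0 = 7
  C: 3 + 1 + 3 + 1 + 0 + 0 + 3 = 11
  D: 2 + 2 + 2 + 3 + 1 + 2 + 1 = 13
D has the highest total.

D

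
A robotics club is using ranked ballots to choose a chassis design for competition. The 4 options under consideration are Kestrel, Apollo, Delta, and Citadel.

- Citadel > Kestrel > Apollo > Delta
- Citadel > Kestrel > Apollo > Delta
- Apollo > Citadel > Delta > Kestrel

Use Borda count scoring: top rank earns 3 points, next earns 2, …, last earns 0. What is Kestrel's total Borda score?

4

Borda scores:
  Kestrel: 2 + 2 + 0 = 4
  Apollo: 1 + 1 + 3 = 5
  Delta: 0 + 0 + 1 = 1
  Citadel: 3 + 3 + 2 = 8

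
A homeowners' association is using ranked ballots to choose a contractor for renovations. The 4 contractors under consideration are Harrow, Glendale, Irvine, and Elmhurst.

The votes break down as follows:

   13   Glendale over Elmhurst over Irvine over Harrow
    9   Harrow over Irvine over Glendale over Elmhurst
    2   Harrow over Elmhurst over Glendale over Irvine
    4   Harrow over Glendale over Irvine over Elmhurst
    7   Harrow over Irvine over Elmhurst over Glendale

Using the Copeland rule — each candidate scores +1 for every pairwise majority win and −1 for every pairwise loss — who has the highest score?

Harrow

Pairwise results:
  Harrow vs Glendale: Harrow wins 22–13.
  Harrow vs Irvine: Harrow wins 22–13.
  Harrow vs Elmhurst: Harrow wins 22–13.
  Glendale vs Irvine: Glendale wins 19–16.
  Glendale vs Elmhurst: Glendale wins 26–9.
  Irvine vs Elmhurst: Irvine wins 20–15.
Copeland scores (wins − losses):
  Harrow: 3 − 0 = 3
  Glendale: 2 − 1 = 1
  Irvine: 1 − 2 = -1
  Elmhurst: 0 − 3 = -3
Harrow has the best Copeland score.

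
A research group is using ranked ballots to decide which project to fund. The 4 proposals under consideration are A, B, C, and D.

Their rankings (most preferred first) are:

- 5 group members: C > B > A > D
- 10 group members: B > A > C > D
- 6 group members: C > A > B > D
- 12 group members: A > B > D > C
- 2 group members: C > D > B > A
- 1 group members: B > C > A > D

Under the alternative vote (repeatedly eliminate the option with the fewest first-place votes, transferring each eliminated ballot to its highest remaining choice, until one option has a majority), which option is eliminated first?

Round 1: C 13, A 12, B 11, D 0. D has the fewest and is eliminated.
Round 2: C 13, A 12, B 11. B has the fewest and is eliminated.
Round 3: A 22, C 14. A has a majority.

D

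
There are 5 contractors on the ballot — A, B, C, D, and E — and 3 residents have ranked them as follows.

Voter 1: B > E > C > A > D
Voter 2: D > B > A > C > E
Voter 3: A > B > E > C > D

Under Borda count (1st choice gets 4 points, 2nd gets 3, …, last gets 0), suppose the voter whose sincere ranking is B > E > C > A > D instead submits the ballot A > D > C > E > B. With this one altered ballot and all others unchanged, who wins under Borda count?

A

Borda totals with the altered ballot: A 10, B 6, C 4, D 7, E 3.
The switch changes the winner from B to A.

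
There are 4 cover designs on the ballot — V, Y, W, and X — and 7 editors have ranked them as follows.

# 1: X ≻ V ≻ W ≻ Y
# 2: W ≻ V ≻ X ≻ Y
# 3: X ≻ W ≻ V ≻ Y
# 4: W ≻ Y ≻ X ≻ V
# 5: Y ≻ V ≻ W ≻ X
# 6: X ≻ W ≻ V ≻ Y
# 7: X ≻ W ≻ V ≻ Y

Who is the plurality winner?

X

First-place vote totals:
  V: 0
  Y: 1
  W: 2
  X: 4
X has the most first-place votes.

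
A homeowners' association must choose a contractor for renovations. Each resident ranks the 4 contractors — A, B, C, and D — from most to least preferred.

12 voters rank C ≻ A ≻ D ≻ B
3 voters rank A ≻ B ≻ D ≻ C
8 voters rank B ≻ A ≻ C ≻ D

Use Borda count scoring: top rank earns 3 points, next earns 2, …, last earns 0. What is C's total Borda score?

Borda scores:
  A: 12·2 + 3·3 + 8·2 = 49
  B: 12·0 + 3·2 + 8·3 = 30
  C: 12·3 + 3·0 + 8·1 = 44
  D: 12·1 + 3·1 + 8·0 = 15

44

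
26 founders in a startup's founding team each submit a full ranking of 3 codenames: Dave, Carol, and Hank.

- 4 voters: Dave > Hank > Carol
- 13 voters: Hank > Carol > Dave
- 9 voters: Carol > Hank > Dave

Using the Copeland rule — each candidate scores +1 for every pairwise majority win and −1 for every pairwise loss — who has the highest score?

Hank

Pairwise results:
  Dave vs Carol: Carol wins 22–4.
  Dave vs Hank: Hank wins 22–4.
  Carol vs Hank: Hank wins 17–9.
Copeland scores (wins − losses):
  Dave: 0 − 2 = -2
  Carol: 1 − 1 = 0
  Hank: 2 − 0 = 2
Hank has the best Copeland score.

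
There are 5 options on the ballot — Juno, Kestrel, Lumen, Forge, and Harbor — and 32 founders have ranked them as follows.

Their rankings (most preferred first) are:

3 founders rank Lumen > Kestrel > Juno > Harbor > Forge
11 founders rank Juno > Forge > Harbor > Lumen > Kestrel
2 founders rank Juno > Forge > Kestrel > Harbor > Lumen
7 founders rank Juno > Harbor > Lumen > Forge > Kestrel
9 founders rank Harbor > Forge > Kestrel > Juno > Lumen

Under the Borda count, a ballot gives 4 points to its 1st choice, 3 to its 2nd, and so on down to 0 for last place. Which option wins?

Juno

Borda scores:
  Juno: 3·2 + 11·4 + 2·4 + 7·4 + 9·1 = 95
  Kestrel: 3·3 + 11·0 + 2·2 + 7·0 + 9·2 = 31
  Lumen: 3·4 + 11·1 + 2·0 + 7·2 + 9·0 = 37
  Forge: 3·0 + 11·3 + 2·3 + 7·1 + 9·3 = 73
  Harbor: 3·1 + 11·2 + 2·1 + 7·3 + 9·4 = 84
Juno has the highest total.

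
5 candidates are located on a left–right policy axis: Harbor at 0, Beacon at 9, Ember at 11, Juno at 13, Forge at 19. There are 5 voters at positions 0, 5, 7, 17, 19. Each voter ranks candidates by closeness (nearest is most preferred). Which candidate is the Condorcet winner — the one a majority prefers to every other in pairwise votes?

Beacon

With single-peaked preferences on a line, the Condorcet winner is the candidate closest to the median voter.
The median voter (position 7) is closest to Beacon at 9.
Check: Beacon vs Forge — voters closer to Beacon: 3 of 5.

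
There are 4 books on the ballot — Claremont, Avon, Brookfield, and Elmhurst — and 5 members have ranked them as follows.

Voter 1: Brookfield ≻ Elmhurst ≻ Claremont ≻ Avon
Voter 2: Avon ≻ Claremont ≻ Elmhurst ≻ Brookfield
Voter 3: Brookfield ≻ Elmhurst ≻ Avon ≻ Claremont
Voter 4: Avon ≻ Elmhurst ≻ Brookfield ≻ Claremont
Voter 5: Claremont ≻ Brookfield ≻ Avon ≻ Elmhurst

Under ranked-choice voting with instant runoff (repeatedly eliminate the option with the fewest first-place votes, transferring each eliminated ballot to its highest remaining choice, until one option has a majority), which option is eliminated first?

Round 1: Avon 2, Brookfield 2, Claremont 1, Elmhurst 0. Elmhurst has the fewest and is eliminated.
Round 2: Avon 2, Brookfield 2, Claremont 1. Claremont has the fewest and is eliminated.
Round 3: Brookfield 3, Avon 2. Brookfield has a majority.

Elmhurst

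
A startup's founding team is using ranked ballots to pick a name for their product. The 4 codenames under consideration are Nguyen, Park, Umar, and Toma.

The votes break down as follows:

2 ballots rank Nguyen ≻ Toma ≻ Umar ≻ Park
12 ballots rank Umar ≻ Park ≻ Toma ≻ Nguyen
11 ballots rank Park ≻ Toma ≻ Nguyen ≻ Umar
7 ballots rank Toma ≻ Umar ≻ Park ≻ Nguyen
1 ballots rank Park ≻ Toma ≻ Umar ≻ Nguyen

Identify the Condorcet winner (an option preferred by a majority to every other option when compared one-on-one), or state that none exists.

Head-to-head results (33 voters total):
Nguyen vs Park: Park wins 31–2.
Nguyen vs Umar: Umar wins 20–13.
Nguyen vs Toma: Toma wins 31–2.
Park vs Umar: Umar wins 21–12.
Park vs Toma: Park wins 24–9.
Umar vs Toma: Toma wins 21–12.
No candidate beats all others: Park beats Toma beats Umar beats Park, a majority cycle.

None — there is no Condorcet winner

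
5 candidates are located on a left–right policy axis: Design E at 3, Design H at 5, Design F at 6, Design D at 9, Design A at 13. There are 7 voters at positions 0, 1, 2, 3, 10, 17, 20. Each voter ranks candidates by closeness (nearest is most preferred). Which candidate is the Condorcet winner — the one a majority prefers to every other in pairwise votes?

Design E

With single-peaked preferences on a line, the Condorcet winner is the candidate closest to the median voter.
The median voter (position 3) is closest to Design E at 3.
Check: Design E vs Design F — voters closer to Design E: 4 of 7.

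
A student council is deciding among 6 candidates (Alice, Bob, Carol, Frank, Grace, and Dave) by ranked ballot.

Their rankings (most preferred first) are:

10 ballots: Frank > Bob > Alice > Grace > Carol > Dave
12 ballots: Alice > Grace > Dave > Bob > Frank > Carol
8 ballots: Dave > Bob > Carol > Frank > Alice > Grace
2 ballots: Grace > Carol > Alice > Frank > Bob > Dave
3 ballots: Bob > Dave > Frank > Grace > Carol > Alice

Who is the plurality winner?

First-place vote totals:
  Alice: 12
  Bob: 3
  Carol: 0
  Frank: 10
  Grace: 2
  Dave: 8
Alice has the most first-place votes.

Alice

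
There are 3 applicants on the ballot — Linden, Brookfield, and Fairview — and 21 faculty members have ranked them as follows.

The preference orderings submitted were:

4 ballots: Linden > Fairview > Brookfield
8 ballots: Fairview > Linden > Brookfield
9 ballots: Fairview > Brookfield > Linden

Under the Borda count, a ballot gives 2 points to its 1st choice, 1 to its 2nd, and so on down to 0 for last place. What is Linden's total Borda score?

Borda scores:
  Linden: 4·2 + 8·1 + 9·0 = 16
  Brookfield: 4·0 + 8·0 + 9·1 = 9
  Fairview: 4·1 + 8·2 + 9·2 = 38

16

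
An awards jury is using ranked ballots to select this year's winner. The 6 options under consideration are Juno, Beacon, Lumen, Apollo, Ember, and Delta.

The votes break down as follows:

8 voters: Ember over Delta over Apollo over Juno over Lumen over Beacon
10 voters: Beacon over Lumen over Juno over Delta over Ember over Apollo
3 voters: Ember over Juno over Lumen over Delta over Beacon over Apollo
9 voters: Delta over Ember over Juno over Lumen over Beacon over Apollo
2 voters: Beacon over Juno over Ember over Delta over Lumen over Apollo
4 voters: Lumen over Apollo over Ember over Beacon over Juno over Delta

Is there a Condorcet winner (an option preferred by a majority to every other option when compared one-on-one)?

Head-to-head results (36 voters total):
Juno vs Beacon: Juno wins 20–16.
Juno vs Lumen: Juno wins 22–14.
Juno vs Apollo: Juno wins 24–12.
Juno vs Ember: Ember wins 24–12.
Juno vs Delta: Juno wins 19–17.
Beacon vs Lumen: Lumen wins 24–12.
Beacon vs Apollo: Beacon wins 24–12.
Beacon vs Ember: Ember wins 24–12.
Beacon vs Delta: Delta wins 20–16.
Lumen vs Apollo: Lumen wins 28–8.
Lumen vs Ember: Ember wins 22–14.
Lumen vs Delta: Delta wins 19–17.
Apollo vs Ember: Ember wins 32–4.
Apollo vs Delta: Delta wins 32–4.
Ember vs Delta: Delta wins 19–17.
No candidate beats all others: Juno beats Delta beats Ember beats Juno, a majority cycle.

No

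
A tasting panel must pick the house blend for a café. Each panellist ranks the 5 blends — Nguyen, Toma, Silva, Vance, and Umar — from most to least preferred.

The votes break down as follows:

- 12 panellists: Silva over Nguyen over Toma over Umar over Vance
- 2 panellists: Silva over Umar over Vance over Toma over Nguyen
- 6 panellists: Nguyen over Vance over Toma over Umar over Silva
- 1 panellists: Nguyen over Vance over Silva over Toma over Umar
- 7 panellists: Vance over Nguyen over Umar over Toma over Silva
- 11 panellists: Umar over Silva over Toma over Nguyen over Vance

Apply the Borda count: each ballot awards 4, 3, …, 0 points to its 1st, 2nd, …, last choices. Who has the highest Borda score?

Borda scores:
  Nguyen: 12·3 + 2·0 + 6·4 + 4 + 7·3 + 11·1 = 96
  Toma: 12·2 + 2·1 + 6·2 + 1 + 7·1 + 11·2 = 68
  Silva: 12·4 + 2·4 + 6·0 + 2 + 7·0 + 11·3 = 91
  Vance: 12·0 + 2·2 + 6·3 + 3 + 7·4 + 11·0 = 53
  Umar: 12·1 + 2·3 + 6·1 + 0 + 7·2 + 11·4 = 82
Nguyen has the highest total.

Nguyen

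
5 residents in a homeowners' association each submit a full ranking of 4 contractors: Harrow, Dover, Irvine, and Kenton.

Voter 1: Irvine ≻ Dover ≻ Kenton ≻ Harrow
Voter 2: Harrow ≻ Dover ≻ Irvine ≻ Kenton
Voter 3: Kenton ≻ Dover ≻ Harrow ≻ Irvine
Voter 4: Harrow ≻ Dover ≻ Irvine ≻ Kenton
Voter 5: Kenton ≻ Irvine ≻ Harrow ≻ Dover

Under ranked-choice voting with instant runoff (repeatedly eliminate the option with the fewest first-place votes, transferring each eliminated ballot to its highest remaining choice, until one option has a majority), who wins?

Kenton

Round 1: Harrow 2, Kenton 2, Irvine 1, Dover 0. Dover has the fewest and is eliminated.
Round 2: Harrow 2, Kenton 2, Irvine 1. Irvine has the fewest and is eliminated.
Round 3: Kenton 3, Harrow 2. Kenton has a majority.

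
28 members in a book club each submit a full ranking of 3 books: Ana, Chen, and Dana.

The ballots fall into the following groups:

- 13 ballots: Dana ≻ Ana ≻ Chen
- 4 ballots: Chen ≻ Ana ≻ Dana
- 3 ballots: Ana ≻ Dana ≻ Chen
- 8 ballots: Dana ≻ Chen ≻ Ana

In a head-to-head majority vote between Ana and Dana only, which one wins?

Ballots ranking Ana above Dana: 4+3 = 7.
Ballots ranking Dana above Ana: 13+8 = 21.
Dana wins the head-to-head, 21–7.

Dana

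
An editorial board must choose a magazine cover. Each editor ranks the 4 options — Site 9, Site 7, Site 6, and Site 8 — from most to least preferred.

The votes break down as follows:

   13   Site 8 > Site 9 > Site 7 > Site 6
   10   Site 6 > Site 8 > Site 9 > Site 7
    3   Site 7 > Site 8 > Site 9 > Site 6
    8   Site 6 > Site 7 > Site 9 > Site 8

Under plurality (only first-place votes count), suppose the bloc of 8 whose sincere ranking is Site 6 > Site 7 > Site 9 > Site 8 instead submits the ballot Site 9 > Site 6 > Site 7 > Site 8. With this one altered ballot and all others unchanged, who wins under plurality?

First-place totals with the altered ballot: Site 9 8, Site 7 3, Site 6 10, Site 8 13.
The switch changes the winner from Site 6 to Site 8.

Site 8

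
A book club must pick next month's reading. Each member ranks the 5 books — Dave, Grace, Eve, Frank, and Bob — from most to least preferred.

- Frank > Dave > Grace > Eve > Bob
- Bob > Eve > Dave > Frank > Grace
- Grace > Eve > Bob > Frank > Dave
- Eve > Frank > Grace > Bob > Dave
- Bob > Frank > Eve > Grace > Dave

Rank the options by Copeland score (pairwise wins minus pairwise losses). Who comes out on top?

Pairwise results:
  Dave vs Grace: Grace wins 3–2.
  Dave vs Eve: Eve wins 4–1.
  Dave vs Frank: Frank wins 4–1.
  Dave vs Bob: Bob wins 4–1.
  Grace vs Eve: Eve wins 3–2.
  Grace vs Frank: Frank wins 4–1.
  Grace vs Bob: Grace wins 3–2.
  Eve vs Frank: Eve wins 3–2.
  Eve vs Bob: Eve wins 3–2.
  Frank vs Bob: Bob wins 3–2.
Copeland scores (wins − losses):
  Dave: 0 − 4 = -4
  Grace: 2 − 2 = 0
  Eve: 4 − 0 = 4
  Frank: 2 − 2 = 0
  Bob: 2 − 2 = 0
Eve has the best Copeland score.

Eve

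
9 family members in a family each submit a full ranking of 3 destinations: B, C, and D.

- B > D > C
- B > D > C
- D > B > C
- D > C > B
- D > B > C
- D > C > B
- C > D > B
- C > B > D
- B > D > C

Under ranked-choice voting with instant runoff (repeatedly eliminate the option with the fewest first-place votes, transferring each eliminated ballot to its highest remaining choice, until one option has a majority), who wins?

D

Round 1: D 4, B 3, C 2. C has the fewest and is eliminated.
Round 2: D 5, B 4. D has a majority.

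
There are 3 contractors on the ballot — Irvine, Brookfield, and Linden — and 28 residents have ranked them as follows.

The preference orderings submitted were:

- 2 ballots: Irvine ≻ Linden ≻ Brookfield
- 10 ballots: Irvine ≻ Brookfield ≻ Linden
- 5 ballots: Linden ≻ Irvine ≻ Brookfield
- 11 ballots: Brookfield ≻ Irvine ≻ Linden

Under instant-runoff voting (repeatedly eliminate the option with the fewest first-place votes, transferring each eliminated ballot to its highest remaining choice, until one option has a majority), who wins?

Irvine

Round 1: Irvine 12, Brookfield 11, Linden 5. Linden has the fewest and is eliminated.
Round 2: Irvine 17, Brookfield 11. Irvine has a majority.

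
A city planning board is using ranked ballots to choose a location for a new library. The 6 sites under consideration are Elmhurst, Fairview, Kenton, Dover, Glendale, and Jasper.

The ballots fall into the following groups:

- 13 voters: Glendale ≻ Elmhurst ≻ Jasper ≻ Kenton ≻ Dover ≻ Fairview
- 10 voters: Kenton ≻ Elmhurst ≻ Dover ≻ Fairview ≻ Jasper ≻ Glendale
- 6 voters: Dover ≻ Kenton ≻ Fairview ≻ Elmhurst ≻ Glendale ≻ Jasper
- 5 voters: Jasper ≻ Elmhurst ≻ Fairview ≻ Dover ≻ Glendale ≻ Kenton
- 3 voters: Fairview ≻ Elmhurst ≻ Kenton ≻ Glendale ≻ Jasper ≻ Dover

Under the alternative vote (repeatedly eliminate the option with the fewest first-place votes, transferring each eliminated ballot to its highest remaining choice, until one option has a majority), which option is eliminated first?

Round 1: Glendale 13, Kenton 10, Dover 6, Jasper 5, Fairview 3, Elmhurst 0. Elmhurst has the fewest and is eliminated.
Round 2: Glendale 13, Kenton 10, Dover 6, Jasper 5, Fairview 3. Fairview has the fewest and is eliminated.
Round 3: Kenton 13, Glendale 13, Dover 6, Jasper 5. Jasper has the fewest and is eliminated.
Round 4: Kenton 13, Glendale 13, Dover 11. Dover has the fewest and is eliminated.
Round 5: Kenton 19, Glendale 18. Kenton has a majority.

Elmhurst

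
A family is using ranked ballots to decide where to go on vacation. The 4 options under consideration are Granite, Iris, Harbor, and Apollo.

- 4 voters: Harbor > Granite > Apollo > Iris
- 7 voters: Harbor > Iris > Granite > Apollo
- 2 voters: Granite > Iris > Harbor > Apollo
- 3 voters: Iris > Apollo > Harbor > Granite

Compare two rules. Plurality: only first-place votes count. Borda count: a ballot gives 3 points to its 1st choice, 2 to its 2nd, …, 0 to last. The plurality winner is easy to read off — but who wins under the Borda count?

Plurality first-place counts: Granite 2, Iris 3, Harbor 11, Apollo 0 → Harbor.
Borda totals: Granite 21, Iris 27, Harbor 38, Apollo 10 → Harbor.

Harbor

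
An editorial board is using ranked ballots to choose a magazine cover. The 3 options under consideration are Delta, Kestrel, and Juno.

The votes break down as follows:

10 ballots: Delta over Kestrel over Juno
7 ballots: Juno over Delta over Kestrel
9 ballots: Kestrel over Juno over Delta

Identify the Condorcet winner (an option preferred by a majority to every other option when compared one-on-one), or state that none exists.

There is no Condorcet winner

Head-to-head results (26 voters total):
Delta vs Kestrel: Delta wins 17–9.
Delta vs Juno: Juno wins 16–10.
Kestrel vs Juno: Kestrel wins 19–7.
No candidate beats all others: Delta beats Kestrel beats Juno beats Delta, a majority cycle.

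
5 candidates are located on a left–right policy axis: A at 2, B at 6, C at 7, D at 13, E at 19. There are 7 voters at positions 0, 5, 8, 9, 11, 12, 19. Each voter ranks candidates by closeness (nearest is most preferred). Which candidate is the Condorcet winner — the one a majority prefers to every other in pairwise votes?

C

With single-peaked preferences on a line, the Condorcet winner is the candidate closest to the median voter.
The median voter (position 9) is closest to C at 7.
Check: C vs A — voters closer to C: 6 of 7.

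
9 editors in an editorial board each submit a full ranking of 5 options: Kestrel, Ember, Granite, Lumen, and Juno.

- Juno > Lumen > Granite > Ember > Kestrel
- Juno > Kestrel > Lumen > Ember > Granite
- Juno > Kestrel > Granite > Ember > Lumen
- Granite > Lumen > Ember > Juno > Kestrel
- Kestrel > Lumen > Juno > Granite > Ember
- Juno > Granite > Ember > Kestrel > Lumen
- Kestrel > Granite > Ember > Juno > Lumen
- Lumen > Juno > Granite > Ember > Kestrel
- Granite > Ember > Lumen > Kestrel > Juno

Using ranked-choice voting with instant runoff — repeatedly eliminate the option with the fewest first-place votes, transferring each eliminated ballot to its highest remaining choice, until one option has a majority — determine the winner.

Juno

Round 1: Juno 4, Kestrel 2, Granite 2, Lumen 1, Ember 0. Ember has the fewest and is eliminated.
Round 2: Juno 4, Kestrel 2, Granite 2, Lumen 1. Lumen has the fewest and is eliminated.
Round 3: Juno 5, Kestrel 2, Granite 2. Juno has a majority.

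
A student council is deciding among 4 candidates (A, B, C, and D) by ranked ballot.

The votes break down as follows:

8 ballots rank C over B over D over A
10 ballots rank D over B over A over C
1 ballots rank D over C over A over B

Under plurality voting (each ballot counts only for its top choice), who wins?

First-place vote totals:
  A: 0
  B: 0
  C: 8
  D: 11
D has the most first-place votes.

D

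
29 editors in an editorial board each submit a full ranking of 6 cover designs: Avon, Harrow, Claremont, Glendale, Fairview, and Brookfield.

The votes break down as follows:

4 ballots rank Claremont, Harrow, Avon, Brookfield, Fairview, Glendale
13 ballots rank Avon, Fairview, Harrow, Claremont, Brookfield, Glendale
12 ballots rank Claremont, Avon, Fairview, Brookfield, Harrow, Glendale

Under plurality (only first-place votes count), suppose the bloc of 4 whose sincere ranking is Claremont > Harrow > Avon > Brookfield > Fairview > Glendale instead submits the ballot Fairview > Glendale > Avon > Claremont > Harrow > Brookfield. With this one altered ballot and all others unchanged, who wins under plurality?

Avon

First-place totals with the altered ballot: Avon 13, Harrow 0, Claremont 12, Glendale 0, Fairview 4, Brookfield 0.
The switch changes the winner from Claremont to Avon.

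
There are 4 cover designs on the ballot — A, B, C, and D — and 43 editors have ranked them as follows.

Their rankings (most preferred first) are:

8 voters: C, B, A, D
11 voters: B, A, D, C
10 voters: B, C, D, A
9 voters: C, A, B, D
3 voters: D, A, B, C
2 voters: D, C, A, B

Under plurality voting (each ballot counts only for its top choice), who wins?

B

First-place vote totals:
  A: 0
  B: 21
  C: 17
  D: 5
B has the most first-place votes.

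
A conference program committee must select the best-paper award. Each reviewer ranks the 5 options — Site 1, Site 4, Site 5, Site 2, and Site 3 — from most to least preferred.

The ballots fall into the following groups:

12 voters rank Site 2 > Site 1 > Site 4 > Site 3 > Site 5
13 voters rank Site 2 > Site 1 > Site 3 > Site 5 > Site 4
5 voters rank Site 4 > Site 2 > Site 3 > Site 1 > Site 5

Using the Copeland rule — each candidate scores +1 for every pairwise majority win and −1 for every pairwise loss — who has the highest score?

Pairwise results:
  Site 1 vs Site 4: Site 1 wins 25–5.
  Site 1 vs Site 5: Site 1 wins 30–0.
  Site 1 vs Site 2: Site 2 wins 30–0.
  Site 1 vs Site 3: Site 1 wins 25–5.
  Site 4 vs Site 5: Site 4 wins 17–13.
  Site 4 vs Site 2: Site 2 wins 25–5.
  Site 4 vs Site 3: Site 4 wins 17–13.
  Site 5 vs Site 2: Site 2 wins 30–0.
  Site 5 vs Site 3: Site 3 wins 30–0.
  Site 2 vs Site 3: Site 2 wins 30–0.
Copeland scores (wins − losses):
  Site 1: 3 − 1 = 2
  Site 4: 2 − 2 = 0
  Site 5: 0 − 4 = -4
  Site 2: 4 − 0 = 4
  Site 3: 1 − 3 = -2
Site 2 has the best Copeland score.

Site 2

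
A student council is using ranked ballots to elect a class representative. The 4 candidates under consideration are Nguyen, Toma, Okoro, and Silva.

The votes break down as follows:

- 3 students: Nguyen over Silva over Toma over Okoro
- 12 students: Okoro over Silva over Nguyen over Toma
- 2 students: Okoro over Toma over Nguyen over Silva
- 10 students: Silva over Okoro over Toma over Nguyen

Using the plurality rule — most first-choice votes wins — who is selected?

First-place vote totals:
  Nguyen: 3
  Toma: 0
  Okoro: 14
  Silva: 10
Okoro has the most first-place votes.

Okoro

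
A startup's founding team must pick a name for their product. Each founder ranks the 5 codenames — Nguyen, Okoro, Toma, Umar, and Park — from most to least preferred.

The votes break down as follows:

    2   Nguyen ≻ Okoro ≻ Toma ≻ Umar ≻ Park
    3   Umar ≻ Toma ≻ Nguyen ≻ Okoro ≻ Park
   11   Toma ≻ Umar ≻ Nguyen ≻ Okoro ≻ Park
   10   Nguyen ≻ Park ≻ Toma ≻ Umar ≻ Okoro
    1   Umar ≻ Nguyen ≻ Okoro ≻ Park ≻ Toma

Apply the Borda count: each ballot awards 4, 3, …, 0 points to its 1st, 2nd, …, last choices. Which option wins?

Borda scores:
  Nguyen: 2·4 + 3·2 + 11·2 + 10·4 + 3 = 79
  Okoro: 2·3 + 3·1 + 11·1 + 10·0 + 2 = 22
  Toma: 2·2 + 3·3 + 11·4 + 10·2 + 0 = 77
  Umar: 2·1 + 3·4 + 11·3 + 10·1 + 4 = 61
  Park: 2·0 + 3·0 + 11·0 + 10·3 + 1 = 31
Nguyen has the highest total.

Nguyen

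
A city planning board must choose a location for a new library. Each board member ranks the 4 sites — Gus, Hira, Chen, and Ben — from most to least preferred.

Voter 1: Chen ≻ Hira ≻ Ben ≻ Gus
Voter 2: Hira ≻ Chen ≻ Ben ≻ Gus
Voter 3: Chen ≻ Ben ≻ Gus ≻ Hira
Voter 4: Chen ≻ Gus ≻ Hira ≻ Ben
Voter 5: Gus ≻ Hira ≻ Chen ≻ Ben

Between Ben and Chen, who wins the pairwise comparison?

Ballots ranking Ben above Chen: 0.
Ballots ranking Chen above Ben: 5.
Chen wins the head-to-head, 5–0.

Chen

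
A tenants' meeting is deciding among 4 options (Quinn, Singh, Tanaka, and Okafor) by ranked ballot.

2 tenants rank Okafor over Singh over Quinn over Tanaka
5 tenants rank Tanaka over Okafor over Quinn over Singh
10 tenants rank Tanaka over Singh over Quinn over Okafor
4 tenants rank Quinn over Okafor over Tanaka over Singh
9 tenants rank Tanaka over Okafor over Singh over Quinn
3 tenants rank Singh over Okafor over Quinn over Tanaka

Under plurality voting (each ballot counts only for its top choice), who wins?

First-place vote totals:
  Quinn: 4
  Singh: 3
  Tanaka: 24
  Okafor: 2
Tanaka has the most first-place votes.

Tanaka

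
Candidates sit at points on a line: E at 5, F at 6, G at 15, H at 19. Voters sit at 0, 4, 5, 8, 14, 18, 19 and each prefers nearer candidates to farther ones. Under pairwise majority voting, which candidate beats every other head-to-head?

With single-peaked preferences on a line, the Condorcet winner is the candidate closest to the median voter.
The median voter (position 8) is closest to F at 6.
Check: F vs E — voters closer to F: 4 of 7.

F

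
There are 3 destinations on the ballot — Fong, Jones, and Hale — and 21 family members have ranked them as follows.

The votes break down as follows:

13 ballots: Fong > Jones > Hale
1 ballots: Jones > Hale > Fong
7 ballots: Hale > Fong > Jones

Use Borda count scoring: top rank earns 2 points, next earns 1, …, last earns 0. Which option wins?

Fong

Borda scores:
  Fong: 13·2 + 0 + 7·1 = 33
  Jones: 13·1 + 2 + 7·0 = 15
  Hale: 13·0 + 1 + 7·2 = 15
Fong has the highest total.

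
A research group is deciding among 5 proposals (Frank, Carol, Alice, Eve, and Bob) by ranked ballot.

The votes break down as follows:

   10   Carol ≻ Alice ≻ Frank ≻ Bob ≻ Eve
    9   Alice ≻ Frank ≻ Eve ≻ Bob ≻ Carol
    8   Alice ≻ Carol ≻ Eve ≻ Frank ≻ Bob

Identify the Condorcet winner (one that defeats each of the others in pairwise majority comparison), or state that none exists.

Alice

Head-to-head results (27 voters total):
Frank vs Carol: Carol wins 18–9.
Frank vs Alice: Alice wins 27–0.
Frank vs Eve: Frank wins 19–8.
Frank vs Bob: Frank wins 27–0.
Carol vs Alice: Alice wins 17–10.
Carol vs Eve: Carol wins 18–9.
Carol vs Bob: Carol wins 18–9.
Alice vs Eve: Alice wins 27–0.
Alice vs Bob: Alice wins 27–0.
Eve vs Bob: Eve wins 17–10.
Alice beats each rival — Frank (27–0), Carol (17–10), Eve (27–0), Bob (27–0) — so Alice is the Condorcet winner.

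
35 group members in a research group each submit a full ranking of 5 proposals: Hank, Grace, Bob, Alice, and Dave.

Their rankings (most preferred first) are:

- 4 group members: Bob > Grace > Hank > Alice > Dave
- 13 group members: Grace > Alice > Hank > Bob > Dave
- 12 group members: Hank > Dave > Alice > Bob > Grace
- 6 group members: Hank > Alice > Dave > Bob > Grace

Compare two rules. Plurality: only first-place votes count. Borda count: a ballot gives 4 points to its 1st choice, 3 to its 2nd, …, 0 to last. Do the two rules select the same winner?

Plurality first-place counts: Hank 18, Grace 13, Bob 4, Alice 0, Dave 0 → Hank.
Borda totals: Hank 106, Grace 64, Bob 47, Alice 85, Dave 48 → Hank.
The two rules agree on Hank.

Yes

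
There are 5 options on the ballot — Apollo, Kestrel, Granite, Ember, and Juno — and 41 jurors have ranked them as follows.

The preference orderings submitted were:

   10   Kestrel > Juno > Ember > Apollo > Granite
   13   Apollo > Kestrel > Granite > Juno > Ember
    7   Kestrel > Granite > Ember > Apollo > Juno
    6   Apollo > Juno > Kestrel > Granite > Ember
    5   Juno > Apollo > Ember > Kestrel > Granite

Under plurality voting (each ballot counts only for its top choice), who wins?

Apollo

First-place vote totals:
  Apollo: 19
  Kestrel: 17
  Granite: 0
  Ember: 0
  Juno: 5
Apollo has the most first-place votes.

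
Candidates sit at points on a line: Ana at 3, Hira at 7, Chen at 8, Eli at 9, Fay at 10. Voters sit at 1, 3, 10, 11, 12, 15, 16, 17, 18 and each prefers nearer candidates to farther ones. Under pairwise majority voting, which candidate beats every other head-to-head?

With single-peaked preferences on a line, the Condorcet winner is the candidate closest to the median voter.
The median voter (position 12) is closest to Fay at 10.
Check: Fay vs Eli — voters closer to Fay: 7 of 9.

Fay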